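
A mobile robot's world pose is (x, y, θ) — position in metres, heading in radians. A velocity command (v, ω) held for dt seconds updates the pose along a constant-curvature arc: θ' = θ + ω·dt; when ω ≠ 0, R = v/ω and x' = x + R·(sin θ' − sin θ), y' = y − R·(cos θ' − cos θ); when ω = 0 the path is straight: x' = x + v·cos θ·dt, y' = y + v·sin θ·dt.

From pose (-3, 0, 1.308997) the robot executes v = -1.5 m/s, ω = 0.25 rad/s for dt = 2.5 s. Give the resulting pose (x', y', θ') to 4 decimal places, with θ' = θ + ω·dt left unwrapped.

(-2.8130, -3.6845, 1.9340)

θ' = 1.3090 + 0.25·2.5 = 1.9340
R = v/ω = -1.5/0.25 = -6.0000
x' = -3 + -6.0000·(sin 1.9340 − sin 1.3090) = -2.8130
y' = 0 − -6.0000·(cos 1.9340 − cos 1.3090) = -3.6845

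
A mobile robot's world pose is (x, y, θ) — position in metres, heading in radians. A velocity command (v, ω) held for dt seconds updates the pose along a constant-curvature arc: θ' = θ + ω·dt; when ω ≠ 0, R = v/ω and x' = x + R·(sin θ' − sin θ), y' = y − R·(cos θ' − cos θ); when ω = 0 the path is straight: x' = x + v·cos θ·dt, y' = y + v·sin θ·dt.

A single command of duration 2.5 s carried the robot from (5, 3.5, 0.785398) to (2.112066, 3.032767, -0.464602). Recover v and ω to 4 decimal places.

v = -1.2500, ω = -0.5000

Δθ = -0.464602 − 0.785398 = -1.250000
ω = Δθ/dt = -1.250000/2.5 = -0.5000
R = Δx/(sin θ' − sin θ) = 2.5000
v = R·ω = 2.5000·-0.5000 = -1.2500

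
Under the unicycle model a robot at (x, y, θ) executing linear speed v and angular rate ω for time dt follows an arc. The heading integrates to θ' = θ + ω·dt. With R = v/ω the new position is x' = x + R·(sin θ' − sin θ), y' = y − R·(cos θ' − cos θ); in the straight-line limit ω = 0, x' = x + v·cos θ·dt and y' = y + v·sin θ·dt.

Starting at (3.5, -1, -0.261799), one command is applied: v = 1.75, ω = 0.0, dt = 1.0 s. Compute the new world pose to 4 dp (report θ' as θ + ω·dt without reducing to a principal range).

(5.1904, -1.4529, -0.2618)

θ' = -0.2618 + 0.0·1.0 = -0.2618
ω = 0 → straight: x' = 3.5 + 1.75·cos(-0.2618)·1.0 = 5.1904
y' = -1 + 1.75·sin(-0.2618)·1.0 = -1.4529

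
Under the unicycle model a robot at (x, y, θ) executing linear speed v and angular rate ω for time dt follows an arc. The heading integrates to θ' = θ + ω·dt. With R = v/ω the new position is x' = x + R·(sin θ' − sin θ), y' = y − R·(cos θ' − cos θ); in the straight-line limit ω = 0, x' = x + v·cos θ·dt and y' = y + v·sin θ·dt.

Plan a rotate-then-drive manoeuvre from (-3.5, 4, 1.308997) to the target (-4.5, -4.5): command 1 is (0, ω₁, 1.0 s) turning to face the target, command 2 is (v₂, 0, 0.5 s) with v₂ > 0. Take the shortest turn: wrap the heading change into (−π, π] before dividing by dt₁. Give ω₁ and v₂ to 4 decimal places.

ω₁ = -2.9969, v₂ = 17.1172

heading to target = atan2(-4.5−4, -4.5−-3.5) = -1.6879
Δθ = wrap(-1.6879 − 1.3090) = -2.9969; ω₁ = Δθ/dt₁ = -2.9969
distance = √((-4.5−-3.5)² + (-4.5−4)²) = 8.5586; v₂ = distance/dt₂ = 17.1172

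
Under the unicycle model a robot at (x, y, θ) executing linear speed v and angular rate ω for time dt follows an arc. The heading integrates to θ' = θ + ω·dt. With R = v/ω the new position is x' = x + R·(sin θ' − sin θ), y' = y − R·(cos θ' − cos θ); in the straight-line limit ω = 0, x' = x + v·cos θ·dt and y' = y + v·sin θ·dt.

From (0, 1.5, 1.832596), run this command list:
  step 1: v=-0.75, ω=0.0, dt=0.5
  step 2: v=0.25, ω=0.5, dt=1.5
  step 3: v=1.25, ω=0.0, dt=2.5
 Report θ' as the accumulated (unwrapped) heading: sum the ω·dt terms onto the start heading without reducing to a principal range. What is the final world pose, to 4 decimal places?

step 1: θ'=1.8326 (straight) → pose (0.0971, 1.1378, 1.8326)
step 2: θ'=2.5826 (R=0.5000) → pose (-0.1207, 1.4323, 2.5826)
step 3: θ'=2.5826 (straight) → pose (-2.7701, 3.0896, 2.5826)

(-2.7701, 3.0896, 2.5826)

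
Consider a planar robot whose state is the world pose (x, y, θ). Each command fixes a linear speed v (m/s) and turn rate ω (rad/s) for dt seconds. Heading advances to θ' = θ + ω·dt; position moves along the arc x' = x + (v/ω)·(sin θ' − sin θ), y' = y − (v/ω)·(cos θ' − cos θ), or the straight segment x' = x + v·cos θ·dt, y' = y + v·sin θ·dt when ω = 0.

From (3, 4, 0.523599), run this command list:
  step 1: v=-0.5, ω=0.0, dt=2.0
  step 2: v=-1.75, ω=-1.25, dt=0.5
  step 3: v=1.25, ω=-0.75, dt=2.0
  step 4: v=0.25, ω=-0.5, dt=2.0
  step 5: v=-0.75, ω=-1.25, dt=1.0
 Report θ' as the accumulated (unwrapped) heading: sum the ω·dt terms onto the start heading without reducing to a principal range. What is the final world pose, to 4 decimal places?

(3.2464, 1.1375, -3.8514)

step 1: θ'=0.5236 (straight) → pose (2.1340, 3.5000, 0.5236)
step 2: θ'=-0.1014 (R=1.4000) → pose (1.2923, 3.3196, -0.1014)
step 3: θ'=-1.6014 (R=-1.6667) → pose (2.7894, 1.6105, -1.6014)
step 4: θ'=-2.6014 (R=-0.5000) → pose (2.5468, 1.1970, -2.6014)
step 5: θ'=-3.8514 (R=0.6000) → pose (3.2464, 1.1375, -3.8514)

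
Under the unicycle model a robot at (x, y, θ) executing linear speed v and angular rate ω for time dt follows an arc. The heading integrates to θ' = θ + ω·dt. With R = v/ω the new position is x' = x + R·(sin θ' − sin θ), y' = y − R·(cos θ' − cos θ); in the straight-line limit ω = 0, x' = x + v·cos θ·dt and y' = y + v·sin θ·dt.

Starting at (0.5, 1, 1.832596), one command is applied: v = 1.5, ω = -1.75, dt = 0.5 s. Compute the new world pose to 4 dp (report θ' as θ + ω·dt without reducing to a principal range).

(0.6270, 1.7151, 0.9576)

θ' = 1.8326 + -1.75·0.5 = 0.9576
R = v/ω = 1.5/-1.75 = -0.8571
x' = 0.5 + -0.8571·(sin 0.9576 − sin 1.8326) = 0.6270
y' = 1 − -0.8571·(cos 0.9576 − cos 1.8326) = 1.7151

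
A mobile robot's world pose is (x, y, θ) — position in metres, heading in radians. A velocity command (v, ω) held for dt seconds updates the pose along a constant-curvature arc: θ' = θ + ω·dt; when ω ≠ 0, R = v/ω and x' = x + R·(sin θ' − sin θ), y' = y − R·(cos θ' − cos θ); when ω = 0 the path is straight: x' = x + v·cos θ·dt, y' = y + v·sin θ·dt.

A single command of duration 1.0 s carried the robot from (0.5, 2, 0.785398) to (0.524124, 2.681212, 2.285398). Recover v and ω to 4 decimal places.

v = 0.7500, ω = 1.5000

Δθ = 2.285398 − 0.785398 = 1.500000
ω = Δθ/dt = 1.500000/1.0 = 1.5000
R = −Δy/(cos θ' − cos θ) = 0.5000
v = R·ω = 0.5000·1.5000 = 0.7500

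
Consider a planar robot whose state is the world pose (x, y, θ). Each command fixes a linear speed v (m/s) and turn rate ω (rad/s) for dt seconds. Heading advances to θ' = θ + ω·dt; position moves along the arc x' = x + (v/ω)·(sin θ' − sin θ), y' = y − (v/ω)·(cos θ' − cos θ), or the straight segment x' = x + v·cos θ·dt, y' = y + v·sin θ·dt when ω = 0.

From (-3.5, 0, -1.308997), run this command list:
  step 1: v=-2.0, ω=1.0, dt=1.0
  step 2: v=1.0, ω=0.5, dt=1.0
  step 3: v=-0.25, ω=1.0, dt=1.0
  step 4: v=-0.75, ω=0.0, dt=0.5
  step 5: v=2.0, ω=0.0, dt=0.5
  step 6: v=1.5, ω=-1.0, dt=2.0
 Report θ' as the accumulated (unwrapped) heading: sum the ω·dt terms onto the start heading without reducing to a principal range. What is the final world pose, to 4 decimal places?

(-1.3103, 2.2362, -0.8090)

step 1: θ'=-0.3090 (R=-2.0000) → pose (-4.8236, 1.3876, -0.3090)
step 2: θ'=0.1910 (R=2.0000) → pose (-3.8358, 1.3293, 0.1910)
step 3: θ'=1.1910 (R=-0.2500) → pose (-4.0205, 1.1765, 1.1910)
step 4: θ'=1.1910 (straight) → pose (-4.1595, 0.8282, 1.1910)
step 5: θ'=1.1910 (straight) → pose (-3.7888, 1.7570, 1.1910)
step 6: θ'=-0.8090 (R=-1.5000) → pose (-1.3103, 2.2362, -0.8090)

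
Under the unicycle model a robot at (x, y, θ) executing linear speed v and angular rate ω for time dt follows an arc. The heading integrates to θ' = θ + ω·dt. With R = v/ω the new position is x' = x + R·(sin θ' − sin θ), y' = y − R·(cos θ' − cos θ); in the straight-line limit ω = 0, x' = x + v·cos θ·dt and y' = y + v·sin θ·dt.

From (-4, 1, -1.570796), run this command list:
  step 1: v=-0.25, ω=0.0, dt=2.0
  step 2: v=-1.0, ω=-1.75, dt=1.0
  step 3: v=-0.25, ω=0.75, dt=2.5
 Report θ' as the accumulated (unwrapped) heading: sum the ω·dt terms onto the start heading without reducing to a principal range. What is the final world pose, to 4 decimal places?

(-2.9366, 2.4318, -1.4458)

step 1: θ'=-1.5708 (straight) → pose (-4.0000, 1.5000, -1.5708)
step 2: θ'=-3.3208 (R=0.5714) → pose (-3.3267, 2.0623, -3.3208)
step 3: θ'=-1.4458 (R=-0.3333) → pose (-2.9366, 2.4318, -1.4458)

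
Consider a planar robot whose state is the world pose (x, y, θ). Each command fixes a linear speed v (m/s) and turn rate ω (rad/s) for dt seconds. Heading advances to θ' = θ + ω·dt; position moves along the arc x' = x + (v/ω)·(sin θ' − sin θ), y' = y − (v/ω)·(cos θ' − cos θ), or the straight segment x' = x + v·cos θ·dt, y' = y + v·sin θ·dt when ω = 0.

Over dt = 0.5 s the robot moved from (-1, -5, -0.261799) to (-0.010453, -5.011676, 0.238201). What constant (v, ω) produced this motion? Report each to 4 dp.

Δθ = 0.238201 − -0.261799 = 0.500000
ω = Δθ/dt = 0.500000/0.5 = 1.0000
R = Δx/(sin θ' − sin θ) = 2.0000
v = R·ω = 2.0000·1.0000 = 2.0000

v = 2.0000, ω = 1.0000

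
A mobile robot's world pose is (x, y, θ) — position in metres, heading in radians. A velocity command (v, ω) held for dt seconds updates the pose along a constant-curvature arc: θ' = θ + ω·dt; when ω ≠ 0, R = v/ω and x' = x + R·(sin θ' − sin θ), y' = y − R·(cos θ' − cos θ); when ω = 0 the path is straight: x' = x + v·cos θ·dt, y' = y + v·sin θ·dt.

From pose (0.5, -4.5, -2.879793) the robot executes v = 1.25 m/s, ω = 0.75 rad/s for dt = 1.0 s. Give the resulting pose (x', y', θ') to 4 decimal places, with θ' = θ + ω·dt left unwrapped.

θ' = -2.8798 + 0.75·1.0 = -2.1298
R = v/ω = 1.25/0.75 = 1.6667
x' = 0.5 + 1.6667·(sin -2.1298 − sin -2.8798) = -0.4816
y' = -4.5 − 1.6667·(cos -2.1298 − cos -2.8798) = -5.2260

(-0.4816, -5.2260, -2.1298)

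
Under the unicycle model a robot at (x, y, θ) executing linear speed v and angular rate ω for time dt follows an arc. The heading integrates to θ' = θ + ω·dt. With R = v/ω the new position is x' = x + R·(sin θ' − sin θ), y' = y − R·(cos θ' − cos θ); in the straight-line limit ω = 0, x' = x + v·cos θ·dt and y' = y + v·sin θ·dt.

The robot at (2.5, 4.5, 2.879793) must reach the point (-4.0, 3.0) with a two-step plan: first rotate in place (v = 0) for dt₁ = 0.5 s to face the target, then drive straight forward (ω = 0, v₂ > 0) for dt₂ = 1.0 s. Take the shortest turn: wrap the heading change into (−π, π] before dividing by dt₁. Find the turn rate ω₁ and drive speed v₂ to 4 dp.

ω₁ = 0.9772, v₂ = 6.6708

heading to target = atan2(3−4.5, -4−2.5) = -2.9148
Δθ = wrap(-2.9148 − 2.8798) = 0.4886; ω₁ = Δθ/dt₁ = 0.9772
distance = √((-4−2.5)² + (3−4.5)²) = 6.6708; v₂ = distance/dt₂ = 6.6708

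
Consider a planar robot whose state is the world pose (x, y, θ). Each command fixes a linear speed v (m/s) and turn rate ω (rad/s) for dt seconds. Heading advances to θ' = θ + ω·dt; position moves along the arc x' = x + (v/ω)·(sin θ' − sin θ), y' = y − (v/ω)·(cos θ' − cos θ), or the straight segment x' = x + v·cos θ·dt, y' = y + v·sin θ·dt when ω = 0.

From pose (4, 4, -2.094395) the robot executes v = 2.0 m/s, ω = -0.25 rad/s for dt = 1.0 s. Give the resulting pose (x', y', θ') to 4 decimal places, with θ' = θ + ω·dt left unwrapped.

(2.7950, 2.4103, -2.3444)

θ' = -2.0944 + -0.25·1.0 = -2.3444
R = v/ω = 2.0/-0.25 = -8.0000
x' = 4 + -8.0000·(sin -2.3444 − sin -2.0944) = 2.7950
y' = 4 − -8.0000·(cos -2.3444 − cos -2.0944) = 2.4103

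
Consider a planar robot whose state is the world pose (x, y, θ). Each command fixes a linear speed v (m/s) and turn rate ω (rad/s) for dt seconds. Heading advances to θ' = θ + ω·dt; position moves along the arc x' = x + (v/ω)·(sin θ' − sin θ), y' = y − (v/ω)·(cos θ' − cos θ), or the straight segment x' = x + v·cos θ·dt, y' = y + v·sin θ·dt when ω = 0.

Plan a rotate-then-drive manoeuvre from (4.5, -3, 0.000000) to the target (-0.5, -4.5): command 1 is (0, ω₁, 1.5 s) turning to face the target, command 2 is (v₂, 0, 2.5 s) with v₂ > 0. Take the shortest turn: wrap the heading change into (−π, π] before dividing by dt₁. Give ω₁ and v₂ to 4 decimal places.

heading to target = atan2(-4.5−-3, -0.5−4.5) = -2.8501
Δθ = wrap(-2.8501 − 0.0000) = -2.8501; ω₁ = Δθ/dt₁ = -1.9001
distance = √((-0.5−4.5)² + (-4.5−-3)²) = 5.2202; v₂ = distance/dt₂ = 2.0881

ω₁ = -1.9001, v₂ = 2.0881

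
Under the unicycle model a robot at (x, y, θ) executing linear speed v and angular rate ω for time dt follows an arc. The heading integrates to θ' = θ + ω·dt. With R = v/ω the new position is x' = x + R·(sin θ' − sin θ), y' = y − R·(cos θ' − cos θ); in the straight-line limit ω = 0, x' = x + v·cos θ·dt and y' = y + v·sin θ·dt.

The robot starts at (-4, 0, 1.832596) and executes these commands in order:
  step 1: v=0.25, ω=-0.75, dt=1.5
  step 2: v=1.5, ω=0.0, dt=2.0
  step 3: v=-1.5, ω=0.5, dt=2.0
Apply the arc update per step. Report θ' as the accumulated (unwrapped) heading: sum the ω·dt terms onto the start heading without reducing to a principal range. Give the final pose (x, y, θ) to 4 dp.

(-2.6369, -0.3993, 1.7076)

step 1: θ'=0.7076 (R=-0.3333) → pose (-3.8947, 0.3396, 0.7076)
step 2: θ'=0.7076 (straight) → pose (-1.6149, 2.2896, 0.7076)
step 3: θ'=1.7076 (R=-3.0000) → pose (-2.6369, -0.3993, 1.7076)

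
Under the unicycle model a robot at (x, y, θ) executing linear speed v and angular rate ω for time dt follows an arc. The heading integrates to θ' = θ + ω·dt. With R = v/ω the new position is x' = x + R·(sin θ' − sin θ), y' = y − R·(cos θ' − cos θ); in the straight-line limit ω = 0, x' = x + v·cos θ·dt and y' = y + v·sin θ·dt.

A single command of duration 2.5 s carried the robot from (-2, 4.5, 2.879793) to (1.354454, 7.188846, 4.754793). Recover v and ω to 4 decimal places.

v = -2.0000, ω = 0.7500

Δθ = 4.754793 − 2.879793 = 1.875000
ω = Δθ/dt = 1.875000/2.5 = 0.7500
R = Δx/(sin θ' − sin θ) = -2.6667
v = R·ω = -2.6667·0.7500 = -2.0000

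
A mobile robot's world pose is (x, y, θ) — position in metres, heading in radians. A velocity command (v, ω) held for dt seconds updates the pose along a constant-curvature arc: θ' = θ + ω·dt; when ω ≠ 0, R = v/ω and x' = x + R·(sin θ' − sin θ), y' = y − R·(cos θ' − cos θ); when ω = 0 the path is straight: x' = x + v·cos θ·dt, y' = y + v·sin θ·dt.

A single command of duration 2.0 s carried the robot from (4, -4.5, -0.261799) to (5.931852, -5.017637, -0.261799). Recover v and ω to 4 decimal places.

v = 1.0000, ω = 0.0000

Δθ = -0.261799 − -0.261799 = 0.000000
ω = Δθ/dt = 0.000000/2.0 = 0.0000
ω = 0 → v = (Δx·cos θ + Δy·sin θ)/dt = 1.0000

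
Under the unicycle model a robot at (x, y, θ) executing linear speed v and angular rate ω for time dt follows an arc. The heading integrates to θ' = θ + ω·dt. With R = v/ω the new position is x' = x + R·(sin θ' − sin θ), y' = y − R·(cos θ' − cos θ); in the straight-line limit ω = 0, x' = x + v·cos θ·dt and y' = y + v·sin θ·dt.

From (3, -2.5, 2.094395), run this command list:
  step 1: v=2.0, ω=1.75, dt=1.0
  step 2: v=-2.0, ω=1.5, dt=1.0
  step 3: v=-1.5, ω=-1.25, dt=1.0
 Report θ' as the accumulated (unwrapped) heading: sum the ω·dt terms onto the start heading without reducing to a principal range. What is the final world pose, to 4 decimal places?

step 1: θ'=3.8444 (R=1.1429) → pose (1.2716, -2.1994, 3.8444)
step 2: θ'=5.3444 (R=-1.3333) → pose (1.4855, -0.3943, 5.3444)
step 3: θ'=4.0944 (R=1.2000) → pose (1.4757, 1.0099, 4.0944)

(1.4757, 1.0099, 4.0944)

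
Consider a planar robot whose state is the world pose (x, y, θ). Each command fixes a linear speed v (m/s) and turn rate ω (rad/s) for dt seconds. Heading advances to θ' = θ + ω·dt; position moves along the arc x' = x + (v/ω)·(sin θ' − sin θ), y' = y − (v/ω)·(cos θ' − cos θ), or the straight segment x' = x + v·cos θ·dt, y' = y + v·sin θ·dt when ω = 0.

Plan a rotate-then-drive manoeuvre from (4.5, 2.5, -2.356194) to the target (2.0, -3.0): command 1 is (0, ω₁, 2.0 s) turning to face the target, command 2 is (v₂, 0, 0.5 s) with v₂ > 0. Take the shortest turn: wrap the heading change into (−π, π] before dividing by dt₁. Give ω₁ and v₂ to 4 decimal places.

heading to target = atan2(-3−2.5, 2−4.5) = -1.9974
Δθ = wrap(-1.9974 − -2.3562) = 0.3588; ω₁ = Δθ/dt₁ = 0.1794
distance = √((2−4.5)² + (-3−2.5)²) = 6.0415; v₂ = distance/dt₂ = 12.0830

ω₁ = 0.1794, v₂ = 12.0830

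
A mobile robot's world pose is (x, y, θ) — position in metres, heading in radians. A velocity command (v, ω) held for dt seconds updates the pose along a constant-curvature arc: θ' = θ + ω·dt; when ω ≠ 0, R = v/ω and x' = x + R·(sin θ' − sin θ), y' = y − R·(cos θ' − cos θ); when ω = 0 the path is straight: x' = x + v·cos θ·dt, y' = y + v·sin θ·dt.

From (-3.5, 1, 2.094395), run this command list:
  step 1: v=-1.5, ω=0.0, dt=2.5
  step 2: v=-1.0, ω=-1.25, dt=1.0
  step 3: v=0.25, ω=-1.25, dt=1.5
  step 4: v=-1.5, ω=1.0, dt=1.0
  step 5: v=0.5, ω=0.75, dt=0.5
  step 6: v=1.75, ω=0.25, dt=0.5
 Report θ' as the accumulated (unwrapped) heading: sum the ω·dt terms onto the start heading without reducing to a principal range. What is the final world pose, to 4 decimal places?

step 1: θ'=2.0944 (straight) → pose (-1.6250, -2.2476, 2.0944)
step 2: θ'=0.8444 (R=0.8000) → pose (-1.7198, -3.1789, 0.8444)
step 3: θ'=-1.0306 (R=-0.2000) → pose (-1.3987, -3.2089, -1.0306)
step 4: θ'=-0.0306 (R=-1.5000) → pose (-2.6392, -2.4811, -0.0306)
step 5: θ'=0.3444 (R=0.6667) → pose (-2.3938, -2.4422, 0.3444)
step 6: θ'=0.4694 (R=7.0000) → pose (-1.5907, -2.0962, 0.4694)

(-1.5907, -2.0962, 0.4694)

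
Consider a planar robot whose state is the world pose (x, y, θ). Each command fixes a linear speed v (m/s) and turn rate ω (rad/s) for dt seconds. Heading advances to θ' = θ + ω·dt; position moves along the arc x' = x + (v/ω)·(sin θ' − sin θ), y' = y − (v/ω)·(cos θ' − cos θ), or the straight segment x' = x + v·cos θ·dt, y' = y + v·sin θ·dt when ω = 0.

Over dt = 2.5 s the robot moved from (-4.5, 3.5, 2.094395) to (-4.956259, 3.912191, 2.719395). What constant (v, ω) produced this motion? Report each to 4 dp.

v = 0.2500, ω = 0.2500

Δθ = 2.719395 − 2.094395 = 0.625000
ω = Δθ/dt = 0.625000/2.5 = 0.2500
R = Δx/(sin θ' − sin θ) = 1.0000
v = R·ω = 1.0000·0.2500 = 0.2500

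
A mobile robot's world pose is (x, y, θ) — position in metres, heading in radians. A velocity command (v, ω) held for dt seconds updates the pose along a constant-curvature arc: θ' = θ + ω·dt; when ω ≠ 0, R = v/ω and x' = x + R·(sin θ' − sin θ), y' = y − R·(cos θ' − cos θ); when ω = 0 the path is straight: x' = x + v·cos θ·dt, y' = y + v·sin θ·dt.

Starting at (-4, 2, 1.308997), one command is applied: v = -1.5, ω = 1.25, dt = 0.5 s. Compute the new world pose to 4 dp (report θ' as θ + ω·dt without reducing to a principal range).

θ' = 1.3090 + 1.25·0.5 = 1.9340
R = v/ω = -1.5/1.25 = -1.2000
x' = -4 + -1.2000·(sin 1.9340 − sin 1.3090) = -3.9626
y' = 2 − -1.2000·(cos 1.9340 − cos 1.3090) = 1.2631

(-3.9626, 1.2631, 1.9340)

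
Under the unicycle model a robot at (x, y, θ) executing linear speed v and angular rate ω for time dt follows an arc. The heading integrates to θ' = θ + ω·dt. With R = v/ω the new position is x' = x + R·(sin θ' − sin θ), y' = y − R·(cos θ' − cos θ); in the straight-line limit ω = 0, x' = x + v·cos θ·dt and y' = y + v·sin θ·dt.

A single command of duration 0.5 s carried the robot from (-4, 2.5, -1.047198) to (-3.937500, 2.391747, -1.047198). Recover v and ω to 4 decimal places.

v = 0.2500, ω = 0.0000

Δθ = -1.047198 − -1.047198 = 0.000000
ω = Δθ/dt = 0.000000/0.5 = 0.0000
ω = 0 → v = (Δx·cos θ + Δy·sin θ)/dt = 0.2500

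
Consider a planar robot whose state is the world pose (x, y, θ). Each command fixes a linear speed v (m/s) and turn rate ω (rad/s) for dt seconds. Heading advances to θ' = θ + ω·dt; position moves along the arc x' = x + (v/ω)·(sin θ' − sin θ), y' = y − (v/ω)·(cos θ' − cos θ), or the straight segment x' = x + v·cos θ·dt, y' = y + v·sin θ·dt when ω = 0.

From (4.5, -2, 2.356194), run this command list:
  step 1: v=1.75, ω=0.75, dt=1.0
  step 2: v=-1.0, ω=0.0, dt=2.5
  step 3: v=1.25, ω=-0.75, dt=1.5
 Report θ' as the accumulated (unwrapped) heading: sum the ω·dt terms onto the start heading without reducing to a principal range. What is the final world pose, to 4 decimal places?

(3.9618, -0.4059, 1.9812)

step 1: θ'=3.1062 (R=2.3333) → pose (2.9327, -1.3180, 3.1062)
step 2: θ'=3.1062 (straight) → pose (5.4311, -1.4065, 3.1062)
step 3: θ'=1.9812 (R=-1.6667) → pose (3.9618, -0.4059, 1.9812)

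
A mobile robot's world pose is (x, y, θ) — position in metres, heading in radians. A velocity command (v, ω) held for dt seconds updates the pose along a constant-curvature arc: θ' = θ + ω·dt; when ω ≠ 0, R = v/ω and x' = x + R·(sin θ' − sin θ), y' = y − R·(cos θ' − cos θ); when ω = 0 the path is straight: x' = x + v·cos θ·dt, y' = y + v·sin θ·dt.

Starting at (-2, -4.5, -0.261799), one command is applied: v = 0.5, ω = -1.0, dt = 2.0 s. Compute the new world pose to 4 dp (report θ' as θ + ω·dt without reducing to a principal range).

(-1.7441, -5.3016, -2.2618)

θ' = -0.2618 + -1.0·2.0 = -2.2618
R = v/ω = 0.5/-1.0 = -0.5000
x' = -2 + -0.5000·(sin -2.2618 − sin -0.2618) = -1.7441
y' = -4.5 − -0.5000·(cos -2.2618 − cos -0.2618) = -5.3016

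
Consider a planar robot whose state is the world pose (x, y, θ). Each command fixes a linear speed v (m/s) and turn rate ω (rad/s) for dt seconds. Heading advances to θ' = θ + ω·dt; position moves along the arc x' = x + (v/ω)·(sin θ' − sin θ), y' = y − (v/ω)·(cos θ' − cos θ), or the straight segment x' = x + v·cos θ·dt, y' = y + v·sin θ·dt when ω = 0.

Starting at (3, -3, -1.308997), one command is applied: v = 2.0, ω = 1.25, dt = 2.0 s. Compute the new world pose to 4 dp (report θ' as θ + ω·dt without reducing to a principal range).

θ' = -1.3090 + 1.25·2.0 = 1.1910
R = v/ω = 2.0/1.25 = 1.6000
x' = 3 + 1.6000·(sin 1.1910 − sin -1.3090) = 6.0315
y' = -3 − 1.6000·(cos 1.1910 − cos -1.3090) = -3.1791

(6.0315, -3.1791, 1.1910)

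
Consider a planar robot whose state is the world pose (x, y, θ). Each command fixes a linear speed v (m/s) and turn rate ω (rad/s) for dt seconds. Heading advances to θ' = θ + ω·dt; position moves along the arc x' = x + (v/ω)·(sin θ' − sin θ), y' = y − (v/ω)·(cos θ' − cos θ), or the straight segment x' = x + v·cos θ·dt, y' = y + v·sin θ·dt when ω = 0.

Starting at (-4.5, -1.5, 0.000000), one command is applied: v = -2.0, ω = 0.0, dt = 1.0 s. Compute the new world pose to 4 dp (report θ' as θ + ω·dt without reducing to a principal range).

(-6.5000, -1.5000, 0.0000)

θ' = 0.0000 + 0.0·1.0 = 0.0000
ω = 0 → straight: x' = -4.5 + -2.0·cos(0.0000)·1.0 = -6.5000
y' = -1.5 + -2.0·sin(0.0000)·1.0 = -1.5000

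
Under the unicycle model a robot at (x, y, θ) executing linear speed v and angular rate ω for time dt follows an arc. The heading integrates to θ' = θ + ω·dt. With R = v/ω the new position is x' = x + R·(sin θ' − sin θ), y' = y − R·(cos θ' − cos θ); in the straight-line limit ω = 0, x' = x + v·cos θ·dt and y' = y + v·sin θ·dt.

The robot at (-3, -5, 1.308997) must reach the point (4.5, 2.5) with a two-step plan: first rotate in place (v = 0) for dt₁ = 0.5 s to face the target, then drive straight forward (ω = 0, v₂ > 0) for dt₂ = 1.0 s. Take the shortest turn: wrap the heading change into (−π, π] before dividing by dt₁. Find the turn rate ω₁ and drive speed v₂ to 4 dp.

heading to target = atan2(2.5−-5, 4.5−-3) = 0.7854
Δθ = wrap(0.7854 − 1.3090) = -0.5236; ω₁ = Δθ/dt₁ = -1.0472
distance = √((4.5−-3)² + (2.5−-5)²) = 10.6066; v₂ = distance/dt₂ = 10.6066

ω₁ = -1.0472, v₂ = 10.6066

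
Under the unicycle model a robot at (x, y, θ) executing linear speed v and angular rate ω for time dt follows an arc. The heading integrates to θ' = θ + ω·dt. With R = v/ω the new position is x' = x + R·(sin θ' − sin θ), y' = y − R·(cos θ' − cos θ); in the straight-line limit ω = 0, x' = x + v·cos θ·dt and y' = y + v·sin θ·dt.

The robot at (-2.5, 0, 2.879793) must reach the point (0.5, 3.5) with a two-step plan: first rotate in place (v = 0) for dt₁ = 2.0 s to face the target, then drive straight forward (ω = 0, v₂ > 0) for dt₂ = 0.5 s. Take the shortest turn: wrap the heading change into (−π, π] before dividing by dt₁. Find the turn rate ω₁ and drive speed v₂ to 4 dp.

heading to target = atan2(3.5−0, 0.5−-2.5) = 0.8622
Δθ = wrap(0.8622 − 2.8798) = -2.0176; ω₁ = Δθ/dt₁ = -1.0088
distance = √((0.5−-2.5)² + (3.5−0)²) = 4.6098; v₂ = distance/dt₂ = 9.2195

ω₁ = -1.0088, v₂ = 9.2195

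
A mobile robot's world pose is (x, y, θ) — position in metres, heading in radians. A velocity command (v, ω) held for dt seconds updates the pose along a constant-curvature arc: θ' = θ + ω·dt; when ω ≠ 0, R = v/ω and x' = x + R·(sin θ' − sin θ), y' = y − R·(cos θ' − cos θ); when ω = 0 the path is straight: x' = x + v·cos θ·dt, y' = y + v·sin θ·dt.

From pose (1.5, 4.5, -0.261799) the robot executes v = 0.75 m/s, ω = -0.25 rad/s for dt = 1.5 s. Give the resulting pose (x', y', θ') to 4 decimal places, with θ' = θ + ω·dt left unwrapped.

θ' = -0.2618 + -0.25·1.5 = -0.6368
R = v/ω = 0.75/-0.25 = -3.0000
x' = 1.5 + -3.0000·(sin -0.6368 − sin -0.2618) = 2.5074
y' = 4.5 − -3.0000·(cos -0.6368 − cos -0.2618) = 4.0142

(2.5074, 4.0142, -0.6368)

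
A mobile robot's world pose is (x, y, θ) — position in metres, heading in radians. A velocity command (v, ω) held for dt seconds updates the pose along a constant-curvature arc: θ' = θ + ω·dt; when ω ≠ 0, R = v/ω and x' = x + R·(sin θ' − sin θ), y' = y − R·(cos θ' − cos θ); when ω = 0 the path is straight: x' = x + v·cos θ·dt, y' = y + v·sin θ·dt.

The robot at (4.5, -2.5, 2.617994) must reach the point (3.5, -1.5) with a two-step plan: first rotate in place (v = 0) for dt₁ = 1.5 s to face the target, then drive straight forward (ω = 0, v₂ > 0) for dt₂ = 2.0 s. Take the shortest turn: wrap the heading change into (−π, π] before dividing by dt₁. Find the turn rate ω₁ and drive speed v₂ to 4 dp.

ω₁ = -0.1745, v₂ = 0.7071

heading to target = atan2(-1.5−-2.5, 3.5−4.5) = 2.3562
Δθ = wrap(2.3562 − 2.6180) = -0.2618; ω₁ = Δθ/dt₁ = -0.1745
distance = √((3.5−4.5)² + (-1.5−-2.5)²) = 1.4142; v₂ = distance/dt₂ = 0.7071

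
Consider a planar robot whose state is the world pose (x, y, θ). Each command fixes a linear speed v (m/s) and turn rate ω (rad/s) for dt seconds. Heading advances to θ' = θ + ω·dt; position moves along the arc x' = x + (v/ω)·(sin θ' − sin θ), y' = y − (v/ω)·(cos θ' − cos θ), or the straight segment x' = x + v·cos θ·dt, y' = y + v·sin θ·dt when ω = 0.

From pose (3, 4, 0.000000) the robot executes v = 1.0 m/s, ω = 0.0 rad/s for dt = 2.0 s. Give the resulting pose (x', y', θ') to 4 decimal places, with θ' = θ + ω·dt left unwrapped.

(5.0000, 4.0000, 0.0000)

θ' = 0.0000 + 0.0·2.0 = 0.0000
ω = 0 → straight: x' = 3 + 1.0·cos(0.0000)·2.0 = 5.0000
y' = 4 + 1.0·sin(0.0000)·2.0 = 4.0000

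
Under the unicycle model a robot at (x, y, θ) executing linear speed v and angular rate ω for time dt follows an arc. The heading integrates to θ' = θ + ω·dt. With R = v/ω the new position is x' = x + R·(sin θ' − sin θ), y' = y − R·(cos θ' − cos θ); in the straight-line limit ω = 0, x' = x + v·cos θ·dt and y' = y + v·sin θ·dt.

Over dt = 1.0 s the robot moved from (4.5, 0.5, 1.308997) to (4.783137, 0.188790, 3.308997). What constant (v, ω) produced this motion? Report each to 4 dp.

v = -0.5000, ω = 2.0000

Δθ = 3.308997 − 1.308997 = 2.000000
ω = Δθ/dt = 2.000000/1.0 = 2.0000
R = −Δy/(cos θ' − cos θ) = -0.2500
v = R·ω = -0.2500·2.0000 = -0.5000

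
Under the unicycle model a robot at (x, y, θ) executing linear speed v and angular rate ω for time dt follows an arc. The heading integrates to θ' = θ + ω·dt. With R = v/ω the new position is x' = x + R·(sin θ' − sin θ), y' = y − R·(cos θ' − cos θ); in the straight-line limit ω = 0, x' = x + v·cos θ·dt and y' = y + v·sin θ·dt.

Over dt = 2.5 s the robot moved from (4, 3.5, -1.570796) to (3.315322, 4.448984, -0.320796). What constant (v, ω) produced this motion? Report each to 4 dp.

Δθ = -0.320796 − -1.570796 = 1.250000
ω = Δθ/dt = 1.250000/2.5 = 0.5000
R = −Δy/(cos θ' − cos θ) = -1.0000
v = R·ω = -1.0000·0.5000 = -0.5000

v = -0.5000, ω = 0.5000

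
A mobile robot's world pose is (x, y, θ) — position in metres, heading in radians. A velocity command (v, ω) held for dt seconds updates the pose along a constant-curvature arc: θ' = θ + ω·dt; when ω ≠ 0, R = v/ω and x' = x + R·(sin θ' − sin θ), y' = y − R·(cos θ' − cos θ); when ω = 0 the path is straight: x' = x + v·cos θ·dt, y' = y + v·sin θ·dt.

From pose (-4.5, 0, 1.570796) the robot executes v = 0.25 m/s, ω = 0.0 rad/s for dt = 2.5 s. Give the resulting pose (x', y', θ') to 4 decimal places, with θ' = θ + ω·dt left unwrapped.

(-4.5000, 0.6250, 1.5708)

θ' = 1.5708 + 0.0·2.5 = 1.5708
ω = 0 → straight: x' = -4.5 + 0.25·cos(1.5708)·2.5 = -4.5000
y' = 0 + 0.25·sin(1.5708)·2.5 = 0.6250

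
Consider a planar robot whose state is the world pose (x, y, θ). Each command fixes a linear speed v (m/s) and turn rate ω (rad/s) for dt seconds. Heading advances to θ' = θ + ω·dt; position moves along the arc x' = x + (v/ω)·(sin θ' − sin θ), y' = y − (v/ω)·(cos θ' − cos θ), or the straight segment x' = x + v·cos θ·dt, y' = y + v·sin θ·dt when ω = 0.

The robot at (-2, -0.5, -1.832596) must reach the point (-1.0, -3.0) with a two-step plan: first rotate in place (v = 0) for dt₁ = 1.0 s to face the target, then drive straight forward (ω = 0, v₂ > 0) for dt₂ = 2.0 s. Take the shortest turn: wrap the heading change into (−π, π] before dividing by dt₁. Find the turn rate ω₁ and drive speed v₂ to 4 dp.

ω₁ = 0.6423, v₂ = 1.3463

heading to target = atan2(-3−-0.5, -1−-2) = -1.1903
Δθ = wrap(-1.1903 − -1.8326) = 0.6423; ω₁ = Δθ/dt₁ = 0.6423
distance = √((-1−-2)² + (-3−-0.5)²) = 2.6926; v₂ = distance/dt₂ = 1.3463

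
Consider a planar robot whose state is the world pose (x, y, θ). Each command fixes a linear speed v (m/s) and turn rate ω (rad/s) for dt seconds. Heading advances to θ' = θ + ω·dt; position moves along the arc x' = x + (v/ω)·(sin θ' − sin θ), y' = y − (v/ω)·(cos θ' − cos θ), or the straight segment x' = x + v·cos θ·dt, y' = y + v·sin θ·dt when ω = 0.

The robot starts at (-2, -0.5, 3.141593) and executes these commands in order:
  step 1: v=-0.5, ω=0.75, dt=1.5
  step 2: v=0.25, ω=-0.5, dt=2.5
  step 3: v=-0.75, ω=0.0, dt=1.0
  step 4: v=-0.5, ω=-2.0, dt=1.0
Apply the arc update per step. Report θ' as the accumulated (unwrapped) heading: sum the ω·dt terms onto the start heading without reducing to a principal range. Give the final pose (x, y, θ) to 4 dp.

step 1: θ'=4.2666 (R=-0.6667) → pose (-1.3985, -0.1208, 4.2666)
step 2: θ'=3.0166 (R=-0.5000) → pose (-1.9120, -0.4013, 3.0166)
step 3: θ'=3.0166 (straight) → pose (-1.1678, -0.4948, 3.0166)
step 4: θ'=1.0166 (R=0.2500) → pose (-0.9864, -0.8744, 1.0166)

(-0.9864, -0.8744, 1.0166)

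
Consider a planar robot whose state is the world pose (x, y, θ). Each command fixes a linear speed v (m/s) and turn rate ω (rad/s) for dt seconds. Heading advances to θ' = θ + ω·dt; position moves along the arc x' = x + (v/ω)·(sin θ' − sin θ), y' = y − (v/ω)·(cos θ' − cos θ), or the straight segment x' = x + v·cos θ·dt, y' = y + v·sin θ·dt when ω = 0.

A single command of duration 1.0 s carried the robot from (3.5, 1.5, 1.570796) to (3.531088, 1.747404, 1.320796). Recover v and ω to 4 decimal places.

v = 0.2500, ω = -0.2500

Δθ = 1.320796 − 1.570796 = -0.250000
ω = Δθ/dt = -0.250000/1.0 = -0.2500
R = −Δy/(cos θ' − cos θ) = -1.0000
v = R·ω = -1.0000·-0.2500 = 0.2500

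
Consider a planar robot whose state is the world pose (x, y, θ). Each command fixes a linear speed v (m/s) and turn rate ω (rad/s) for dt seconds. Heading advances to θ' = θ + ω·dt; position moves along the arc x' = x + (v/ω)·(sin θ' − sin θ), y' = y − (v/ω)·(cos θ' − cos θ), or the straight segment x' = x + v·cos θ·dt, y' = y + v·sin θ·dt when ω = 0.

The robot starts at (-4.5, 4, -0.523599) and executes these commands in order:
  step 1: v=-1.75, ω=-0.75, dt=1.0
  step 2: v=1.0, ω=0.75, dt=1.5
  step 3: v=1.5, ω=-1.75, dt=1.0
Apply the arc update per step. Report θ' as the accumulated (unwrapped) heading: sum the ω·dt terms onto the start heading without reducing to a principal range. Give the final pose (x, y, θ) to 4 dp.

(-3.8023, 3.2856, -1.8986)

step 1: θ'=-1.2736 (R=2.3333) → pose (-5.5644, 5.3374, -1.2736)
step 2: θ'=-0.1486 (R=1.3333) → pose (-4.4869, 4.4092, -0.1486)
step 3: θ'=-1.8986 (R=-0.8571) → pose (-3.8023, 3.2856, -1.8986)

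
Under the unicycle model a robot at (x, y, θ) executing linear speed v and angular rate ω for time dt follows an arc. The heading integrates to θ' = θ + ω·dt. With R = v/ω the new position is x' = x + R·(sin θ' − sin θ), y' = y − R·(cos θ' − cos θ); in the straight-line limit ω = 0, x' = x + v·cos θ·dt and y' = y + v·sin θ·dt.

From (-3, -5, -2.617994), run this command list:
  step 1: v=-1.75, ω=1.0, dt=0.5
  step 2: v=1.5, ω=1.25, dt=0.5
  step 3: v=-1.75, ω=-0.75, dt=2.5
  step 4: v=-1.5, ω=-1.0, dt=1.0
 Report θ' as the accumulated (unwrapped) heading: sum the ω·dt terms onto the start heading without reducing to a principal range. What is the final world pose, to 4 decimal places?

step 1: θ'=-2.1180 (R=-1.7500) → pose (-2.3805, -4.3950, -2.1180)
step 2: θ'=-1.4930 (R=1.2000) → pose (-2.5521, -5.1126, -1.4930)
step 3: θ'=-3.3680 (R=2.3333) → pose (0.2979, -2.6575, -3.3680)
step 4: θ'=-4.3680 (R=1.5000) → pose (1.3731, -3.6127, -4.3680)

(1.3731, -3.6127, -4.3680)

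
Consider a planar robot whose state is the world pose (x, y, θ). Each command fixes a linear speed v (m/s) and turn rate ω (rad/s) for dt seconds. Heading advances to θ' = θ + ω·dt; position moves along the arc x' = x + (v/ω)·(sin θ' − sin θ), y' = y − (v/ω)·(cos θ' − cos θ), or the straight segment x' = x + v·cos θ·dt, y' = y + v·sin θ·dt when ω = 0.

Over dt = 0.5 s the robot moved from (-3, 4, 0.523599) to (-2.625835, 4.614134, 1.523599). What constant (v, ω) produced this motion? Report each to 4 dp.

v = 1.5000, ω = 2.0000

Δθ = 1.523599 − 0.523599 = 1.000000
ω = Δθ/dt = 1.000000/0.5 = 2.0000
R = −Δy/(cos θ' − cos θ) = 0.7500
v = R·ω = 0.7500·2.0000 = 1.5000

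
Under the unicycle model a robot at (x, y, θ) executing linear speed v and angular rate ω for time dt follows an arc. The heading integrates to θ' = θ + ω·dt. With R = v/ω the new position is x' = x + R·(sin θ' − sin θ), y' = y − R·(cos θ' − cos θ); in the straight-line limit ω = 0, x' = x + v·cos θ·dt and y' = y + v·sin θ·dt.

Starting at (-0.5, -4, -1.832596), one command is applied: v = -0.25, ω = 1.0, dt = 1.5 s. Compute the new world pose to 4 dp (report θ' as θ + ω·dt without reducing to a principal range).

(-0.6599, -3.6990, -0.3326)

θ' = -1.8326 + 1.0·1.5 = -0.3326
R = v/ω = -0.25/1.0 = -0.2500
x' = -0.5 + -0.2500·(sin -0.3326 − sin -1.8326) = -0.6599
y' = -4 − -0.2500·(cos -0.3326 − cos -1.8326) = -3.6990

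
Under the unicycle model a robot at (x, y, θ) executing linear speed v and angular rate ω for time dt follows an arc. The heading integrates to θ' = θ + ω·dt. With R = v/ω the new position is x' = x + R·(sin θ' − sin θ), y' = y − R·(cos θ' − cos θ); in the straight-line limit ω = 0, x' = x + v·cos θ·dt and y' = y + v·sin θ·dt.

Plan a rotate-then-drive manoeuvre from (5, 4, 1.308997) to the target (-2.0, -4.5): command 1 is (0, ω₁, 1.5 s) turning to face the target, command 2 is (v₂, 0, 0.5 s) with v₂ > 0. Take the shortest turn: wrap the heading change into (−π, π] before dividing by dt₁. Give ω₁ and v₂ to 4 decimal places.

ω₁ = 1.8096, v₂ = 22.0227

heading to target = atan2(-4.5−4, -2−5) = -2.2597
Δθ = wrap(-2.2597 − 1.3090) = 2.7145; ω₁ = Δθ/dt₁ = 1.8096
distance = √((-2−5)² + (-4.5−4)²) = 11.0114; v₂ = distance/dt₂ = 22.0227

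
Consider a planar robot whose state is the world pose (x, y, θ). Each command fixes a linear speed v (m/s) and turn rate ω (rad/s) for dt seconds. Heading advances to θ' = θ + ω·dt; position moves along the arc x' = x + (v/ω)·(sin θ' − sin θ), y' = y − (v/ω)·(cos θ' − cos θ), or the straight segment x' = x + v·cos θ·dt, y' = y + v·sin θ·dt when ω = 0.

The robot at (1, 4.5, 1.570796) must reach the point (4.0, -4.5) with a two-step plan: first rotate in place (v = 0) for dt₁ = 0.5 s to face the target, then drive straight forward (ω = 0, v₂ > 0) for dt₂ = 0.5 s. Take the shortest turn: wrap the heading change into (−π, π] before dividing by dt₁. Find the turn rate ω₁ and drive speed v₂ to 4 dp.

heading to target = atan2(-4.5−4.5, 4−1) = -1.2490
Δθ = wrap(-1.2490 − 1.5708) = -2.8198; ω₁ = Δθ/dt₁ = -5.6397
distance = √((4−1)² + (-4.5−4.5)²) = 9.4868; v₂ = distance/dt₂ = 18.9737

ω₁ = -5.6397, v₂ = 18.9737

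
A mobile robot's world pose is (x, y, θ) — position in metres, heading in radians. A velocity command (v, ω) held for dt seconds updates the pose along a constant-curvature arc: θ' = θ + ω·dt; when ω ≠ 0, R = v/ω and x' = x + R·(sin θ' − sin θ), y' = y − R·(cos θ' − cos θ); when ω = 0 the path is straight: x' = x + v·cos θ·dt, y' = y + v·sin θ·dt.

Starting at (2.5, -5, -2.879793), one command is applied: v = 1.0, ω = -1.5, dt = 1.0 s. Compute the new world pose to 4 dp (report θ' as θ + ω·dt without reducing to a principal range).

θ' = -2.8798 + -1.5·1.0 = -4.3798
R = v/ω = 1.0/-1.5 = -0.6667
x' = 2.5 + -0.6667·(sin -4.3798 − sin -2.8798) = 1.6973
y' = -5 − -0.6667·(cos -4.3798 − cos -2.8798) = -4.5737

(1.6973, -4.5737, -4.3798)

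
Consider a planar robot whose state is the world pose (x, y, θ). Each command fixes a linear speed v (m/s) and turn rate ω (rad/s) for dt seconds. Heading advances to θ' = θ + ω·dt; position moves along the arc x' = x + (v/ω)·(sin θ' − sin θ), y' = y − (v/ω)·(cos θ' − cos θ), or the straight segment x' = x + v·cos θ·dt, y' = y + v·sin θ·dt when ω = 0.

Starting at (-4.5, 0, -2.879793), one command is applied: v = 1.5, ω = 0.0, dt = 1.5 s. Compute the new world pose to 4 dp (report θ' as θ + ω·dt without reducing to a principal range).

(-6.6733, -0.5823, -2.8798)

θ' = -2.8798 + 0.0·1.5 = -2.8798
ω = 0 → straight: x' = -4.5 + 1.5·cos(-2.8798)·1.5 = -6.6733
y' = 0 + 1.5·sin(-2.8798)·1.5 = -0.5823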